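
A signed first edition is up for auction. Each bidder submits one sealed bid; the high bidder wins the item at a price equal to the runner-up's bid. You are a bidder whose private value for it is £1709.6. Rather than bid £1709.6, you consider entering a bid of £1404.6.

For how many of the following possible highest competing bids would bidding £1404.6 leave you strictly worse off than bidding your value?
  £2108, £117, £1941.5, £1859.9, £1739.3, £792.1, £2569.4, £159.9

0

The deviation hurts exactly when the highest competing bid lies strictly between £1404.6 and £1709.6 — underbidding then forfeits a profitable win.
£2108: above both → same outcome either way.
£117: below both → same outcome either way.
£1941.5: above both → same outcome either way.
£1859.9: above both → same outcome either way.
£1739.3: above both → same outcome either way.
£792.1: below both → same outcome either way.
£2569.4: above both → same outcome either way.
£159.9: below both → same outcome either way.
Count: 0.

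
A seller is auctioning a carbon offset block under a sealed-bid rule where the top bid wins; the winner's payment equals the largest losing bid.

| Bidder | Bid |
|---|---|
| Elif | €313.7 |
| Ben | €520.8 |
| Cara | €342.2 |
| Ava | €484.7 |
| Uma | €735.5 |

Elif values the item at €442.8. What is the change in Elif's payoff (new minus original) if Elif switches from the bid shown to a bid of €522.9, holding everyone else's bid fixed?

€0

The highest bid among the other bidders is €735.5; Elif's bid doesn't change that.
Original bid €313.7: Elif is not highest (top rival bid is €735.5); payoff €0.
Alternative bid €522.9: Elif is not highest (top rival bid is €735.5); payoff €0.
Change in payoff = €0 − (€0) = €0.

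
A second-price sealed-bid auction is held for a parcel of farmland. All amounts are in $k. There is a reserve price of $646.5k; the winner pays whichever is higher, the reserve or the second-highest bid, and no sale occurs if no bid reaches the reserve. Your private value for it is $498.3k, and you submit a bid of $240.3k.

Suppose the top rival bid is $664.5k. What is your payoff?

Your bid $240.3k is below the highest competing bid $664.5k, so you lose. Payoff $0k.

$0k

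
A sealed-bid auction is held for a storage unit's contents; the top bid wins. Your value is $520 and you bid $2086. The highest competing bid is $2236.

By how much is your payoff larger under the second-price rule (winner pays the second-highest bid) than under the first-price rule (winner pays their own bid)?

Your bid $2086 is below $2236, so you lose under either rule.
Payoff is $0 in both cases; difference = $0.

$0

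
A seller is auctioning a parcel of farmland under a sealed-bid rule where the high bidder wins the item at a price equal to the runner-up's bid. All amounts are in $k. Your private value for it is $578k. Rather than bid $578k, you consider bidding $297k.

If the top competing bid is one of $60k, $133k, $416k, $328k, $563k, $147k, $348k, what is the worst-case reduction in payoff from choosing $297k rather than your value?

$60k: same outcome either way → loss $0k.
$133k: same outcome either way → loss $0k.
$416k: truthful gives $162k, deviation gives $0k → loss $162k.
$328k: truthful gives $250k, deviation gives $0k → loss $250k.
$563k: truthful gives $15k, deviation gives $0k → loss $15k.
$147k: same outcome either way → loss $0k.
$348k: truthful gives $230k, deviation gives $0k → loss $230k.
Maximum loss: $250k.

$250k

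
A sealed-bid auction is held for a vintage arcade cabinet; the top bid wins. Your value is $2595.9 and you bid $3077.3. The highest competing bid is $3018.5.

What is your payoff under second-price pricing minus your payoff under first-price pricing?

$58.8

You have the highest bid, so you win under either rule.
Second-price: pay $3018.5 → payoff −$422.6.
First-price: pay your own bid $3077.3 → payoff −$481.4.
Difference = −$422.6 − (−$481.4) = $58.8.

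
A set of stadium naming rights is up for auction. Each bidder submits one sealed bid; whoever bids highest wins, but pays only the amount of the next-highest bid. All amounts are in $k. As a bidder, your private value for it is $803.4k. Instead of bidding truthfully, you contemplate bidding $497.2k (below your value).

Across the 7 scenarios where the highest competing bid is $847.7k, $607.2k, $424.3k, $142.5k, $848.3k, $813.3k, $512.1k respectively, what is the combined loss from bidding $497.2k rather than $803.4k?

$487.5k

The deviation costs you only when the competing bid falls strictly between $497.2k and $803.4k; elsewhere both bids give the same outcome.
$847.7k: outcomes coincide → loss $0k.
$607.2k: truthful payoff $196.2k, deviation payoff $0k → loss $196.2k.
$424.3k: outcomes coincide → loss $0k.
$142.5k: outcomes coincide → loss $0k.
$848.3k: outcomes coincide → loss $0k.
$813.3k: outcomes coincide → loss $0k.
$512.1k: truthful payoff $291.3k, deviation payoff $0k → loss $291.3k.
Total loss = $196.2k + $291.3k = $487.5k.
Truthful bidding weakly dominates here: raising your bid can only win items priced above your value, and lowering it can only forfeit items priced below.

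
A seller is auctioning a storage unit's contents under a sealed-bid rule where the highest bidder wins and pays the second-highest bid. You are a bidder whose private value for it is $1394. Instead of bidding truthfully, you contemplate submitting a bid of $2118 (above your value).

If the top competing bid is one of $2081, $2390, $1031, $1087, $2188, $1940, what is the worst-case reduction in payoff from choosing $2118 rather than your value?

$687

$2081: truthful gives $0, deviation gives −$687 → loss $687.
$2390: same outcome either way → loss $0.
$1031: same outcome either way → loss $0.
$1087: same outcome either way → loss $0.
$2188: same outcome either way → loss $0.
$1940: truthful gives $0, deviation gives −$546 → loss $546.
Maximum loss: $687.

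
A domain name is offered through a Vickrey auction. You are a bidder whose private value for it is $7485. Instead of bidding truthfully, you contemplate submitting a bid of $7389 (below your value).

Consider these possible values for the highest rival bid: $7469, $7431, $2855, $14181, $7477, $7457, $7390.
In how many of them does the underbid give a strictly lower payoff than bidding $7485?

5

The deviation hurts exactly when the highest competing bid lies strictly between $7389 and $7485 — underbidding then forfeits a profitable win.
$7469: inside the interval → strictly worse (loss $16).
$7431: inside the interval → strictly worse (loss $54).
$2855: below both → same outcome either way.
$14181: above both → same outcome either way.
$7477: inside the interval → strictly worse (loss $8).
$7457: inside the interval → strictly worse (loss $28).
$7390: inside the interval → strictly worse (loss $95).
Count: 5.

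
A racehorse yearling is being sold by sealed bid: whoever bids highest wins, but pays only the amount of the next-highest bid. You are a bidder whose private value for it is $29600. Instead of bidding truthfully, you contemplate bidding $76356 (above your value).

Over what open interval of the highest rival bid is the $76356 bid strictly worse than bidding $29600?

If the competing bid is below $29600, both bids win at the same price — no difference.
If it is above $76356, both bids lose — no difference.
If it lies strictly between $29600 and $76356, bidding your value loses (payoff 0) while bidding $76356 wins at a price above your value (payoff negative).
So the deviation strictly hurts on the open interval ($29600, $76356).

($29600, $76356)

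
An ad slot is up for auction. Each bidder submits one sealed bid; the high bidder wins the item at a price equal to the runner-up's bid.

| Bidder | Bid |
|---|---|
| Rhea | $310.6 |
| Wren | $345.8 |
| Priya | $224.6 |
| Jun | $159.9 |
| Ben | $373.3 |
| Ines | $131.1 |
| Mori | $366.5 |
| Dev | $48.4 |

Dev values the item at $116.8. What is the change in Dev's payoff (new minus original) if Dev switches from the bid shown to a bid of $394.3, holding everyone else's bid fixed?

The highest bid among the other bidders is $373.3; Dev's bid doesn't change that.
Original bid $48.4: Dev is not highest (top rival bid is $373.3); payoff $0.
Alternative bid $394.3: Dev is highest, pays the top rival bid $373.3; payoff $116.8 − $373.3 = −$256.5.
Change in payoff = −$256.5 − ($0) = −$256.5.

−$256.5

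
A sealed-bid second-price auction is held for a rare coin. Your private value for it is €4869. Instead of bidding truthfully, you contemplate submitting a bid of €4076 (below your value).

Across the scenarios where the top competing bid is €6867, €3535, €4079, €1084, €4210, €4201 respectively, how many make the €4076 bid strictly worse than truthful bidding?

3

The deviation hurts exactly when the highest competing bid lies strictly between €4076 and €4869 — underbidding then forfeits a profitable win.
€6867: above both → same outcome either way.
€3535: below both → same outcome either way.
€4079: inside the interval → strictly worse (loss €790).
€1084: below both → same outcome either way.
€4210: inside the interval → strictly worse (loss €659).
€4201: inside the interval → strictly worse (loss €668).
Count: 3.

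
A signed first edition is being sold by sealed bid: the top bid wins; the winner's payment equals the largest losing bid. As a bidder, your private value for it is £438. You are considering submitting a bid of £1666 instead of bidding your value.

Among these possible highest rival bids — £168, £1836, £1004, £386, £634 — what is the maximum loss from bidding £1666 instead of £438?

£566

£168: same outcome either way → loss £0.
£1836: same outcome either way → loss £0.
£1004: truthful gives £0, deviation gives −£566 → loss £566.
£386: same outcome either way → loss £0.
£634: truthful gives £0, deviation gives −£196 → loss £196.
Maximum loss: £566.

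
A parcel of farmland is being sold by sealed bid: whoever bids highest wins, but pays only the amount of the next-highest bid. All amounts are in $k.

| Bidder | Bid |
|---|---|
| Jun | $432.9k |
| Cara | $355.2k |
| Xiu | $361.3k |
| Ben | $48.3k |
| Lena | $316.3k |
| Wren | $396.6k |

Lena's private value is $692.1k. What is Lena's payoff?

Highest bid: Jun at $432.9k, so Jun wins.
Second-highest bid: Wren at $396.6k — that is the price the winner pays.
Lena did not win, so Lena pays nothing and receives nothing: payoff $0k.

$0k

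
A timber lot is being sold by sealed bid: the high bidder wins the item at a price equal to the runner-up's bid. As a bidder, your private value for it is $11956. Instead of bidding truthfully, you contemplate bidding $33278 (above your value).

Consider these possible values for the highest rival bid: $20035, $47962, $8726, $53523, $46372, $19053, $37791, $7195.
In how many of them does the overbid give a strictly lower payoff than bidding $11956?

2

The deviation hurts exactly when the highest competing bid lies strictly between $11956 and $33278 — overbidding then wins at a price above your value.
$20035: inside the interval → strictly worse (loss $8079).
$47962: above both → same outcome either way.
$8726: below both → same outcome either way.
$53523: above both → same outcome either way.
$46372: above both → same outcome either way.
$19053: inside the interval → strictly worse (loss $7097).
$37791: above both → same outcome either way.
$7195: below both → same outcome either way.
Count: 2.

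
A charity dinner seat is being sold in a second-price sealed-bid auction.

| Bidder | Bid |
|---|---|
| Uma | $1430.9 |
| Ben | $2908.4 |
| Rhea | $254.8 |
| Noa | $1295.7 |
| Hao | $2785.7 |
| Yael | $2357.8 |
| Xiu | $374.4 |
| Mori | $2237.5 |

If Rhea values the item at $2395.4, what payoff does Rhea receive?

$0

Highest bid: Ben at $2908.4, so Ben wins.
Second-highest bid: Hao at $2785.7 — that is the price the winner pays.
Rhea did not win, so Rhea pays nothing and receives nothing: payoff $0.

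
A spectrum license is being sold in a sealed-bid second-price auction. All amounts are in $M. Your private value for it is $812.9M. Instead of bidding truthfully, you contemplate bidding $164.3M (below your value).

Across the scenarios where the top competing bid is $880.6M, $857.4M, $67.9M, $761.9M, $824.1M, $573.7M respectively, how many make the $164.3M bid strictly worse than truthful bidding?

The deviation hurts exactly when the highest competing bid lies strictly between $164.3M and $812.9M — underbidding then forfeits a profitable win.
$880.6M: above both → same outcome either way.
$857.4M: above both → same outcome either way.
$67.9M: below both → same outcome either way.
$761.9M: inside the interval → strictly worse (loss $51M).
$824.1M: above both → same outcome either way.
$573.7M: inside the interval → strictly worse (loss $239.2M).
Count: 2.

2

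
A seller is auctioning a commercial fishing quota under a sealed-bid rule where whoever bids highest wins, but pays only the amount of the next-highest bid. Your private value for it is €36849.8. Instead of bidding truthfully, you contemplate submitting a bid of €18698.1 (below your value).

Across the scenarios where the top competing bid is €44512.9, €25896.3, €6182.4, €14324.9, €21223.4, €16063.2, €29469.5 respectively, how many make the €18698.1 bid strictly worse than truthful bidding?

3

The deviation hurts exactly when the highest competing bid lies strictly between €18698.1 and €36849.8 — underbidding then forfeits a profitable win.
€44512.9: above both → same outcome either way.
€25896.3: inside the interval → strictly worse (loss €10953.5).
€6182.4: below both → same outcome either way.
€14324.9: below both → same outcome either way.
€21223.4: inside the interval → strictly worse (loss €15626.4).
€16063.2: below both → same outcome either way.
€29469.5: inside the interval → strictly worse (loss €7380.3).
Count: 3.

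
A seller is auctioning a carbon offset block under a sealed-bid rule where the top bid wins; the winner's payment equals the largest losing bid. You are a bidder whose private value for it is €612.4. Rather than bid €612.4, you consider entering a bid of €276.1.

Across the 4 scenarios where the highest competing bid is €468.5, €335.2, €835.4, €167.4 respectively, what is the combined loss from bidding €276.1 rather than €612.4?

The deviation costs you only when the competing bid falls strictly between €276.1 and €612.4; elsewhere both bids give the same outcome.
€468.5: truthful payoff €143.9, deviation payoff €0 → loss €143.9.
€335.2: truthful payoff €277.2, deviation payoff €0 → loss €277.2.
€835.4: outcomes coincide → loss €0.
€167.4: outcomes coincide → loss €0.
Total loss = €143.9 + €277.2 = €421.1.
In a second-price auction your bid sets only whether you win, not what you pay, so bidding your true value is weakly dominant.

€421.1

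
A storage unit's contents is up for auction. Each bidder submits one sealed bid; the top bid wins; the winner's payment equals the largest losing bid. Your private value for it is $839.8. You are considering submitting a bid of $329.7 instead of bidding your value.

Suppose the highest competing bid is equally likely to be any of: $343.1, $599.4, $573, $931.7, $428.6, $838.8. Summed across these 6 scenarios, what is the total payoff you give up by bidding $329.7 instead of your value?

$1416.1

The deviation costs you only when the competing bid falls strictly between $329.7 and $839.8; elsewhere both bids give the same outcome.
$343.1: truthful payoff $496.7, deviation payoff $0 → loss $496.7.
$599.4: truthful payoff $240.4, deviation payoff $0 → loss $240.4.
$573: truthful payoff $266.8, deviation payoff $0 → loss $266.8.
$931.7: outcomes coincide → loss $0.
$428.6: truthful payoff $411.2, deviation payoff $0 → loss $411.2.
$838.8: truthful payoff $1, deviation payoff $0 → loss $1.
Total loss = $496.7 + $240.4 + $266.8 + $411.2 + $1 = $1416.1.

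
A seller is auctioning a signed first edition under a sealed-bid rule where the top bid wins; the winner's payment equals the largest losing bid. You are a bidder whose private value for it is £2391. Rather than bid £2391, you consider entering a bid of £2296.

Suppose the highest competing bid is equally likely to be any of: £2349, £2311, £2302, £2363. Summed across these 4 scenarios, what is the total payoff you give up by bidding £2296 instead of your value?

£239

The deviation costs you only when the competing bid falls strictly between £2296 and £2391; elsewhere both bids give the same outcome.
£2349: truthful payoff £42, deviation payoff £0 → loss £42.
£2311: truthful payoff £80, deviation payoff £0 → loss £80.
£2302: truthful payoff £89, deviation payoff £0 → loss £89.
£2363: truthful payoff £28, deviation payoff £0 → loss £28.
Total loss = £42 + £80 + £89 + £28 = £239.
In a second-price auction your bid sets only whether you win, not what you pay, so bidding your true value is weakly dominant.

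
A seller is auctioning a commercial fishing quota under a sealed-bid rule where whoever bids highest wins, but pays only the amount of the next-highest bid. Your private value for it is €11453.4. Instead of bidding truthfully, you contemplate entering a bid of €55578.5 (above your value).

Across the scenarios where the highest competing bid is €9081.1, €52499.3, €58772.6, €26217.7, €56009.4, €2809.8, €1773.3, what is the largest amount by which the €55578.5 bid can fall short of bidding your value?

€41045.9

€9081.1: same outcome either way → loss €0.
€52499.3: truthful gives €0, deviation gives −€41045.9 → loss €41045.9.
€58772.6: same outcome either way → loss €0.
€26217.7: truthful gives €0, deviation gives −€14764.3 → loss €14764.3.
€56009.4: same outcome either way → loss €0.
€2809.8: same outcome either way → loss €0.
€1773.3: same outcome either way → loss €0.
Maximum loss: €41045.9.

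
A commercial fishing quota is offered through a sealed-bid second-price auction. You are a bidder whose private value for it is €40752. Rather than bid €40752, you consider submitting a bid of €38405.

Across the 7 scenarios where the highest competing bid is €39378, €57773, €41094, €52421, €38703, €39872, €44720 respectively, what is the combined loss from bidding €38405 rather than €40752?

The deviation costs you only when the competing bid falls strictly between €38405 and €40752; elsewhere both bids give the same outcome.
€39378: truthful payoff €1374, deviation payoff €0 → loss €1374.
€57773: outcomes coincide → loss €0.
€41094: outcomes coincide → loss €0.
€52421: outcomes coincide → loss €0.
€38703: truthful payoff €2049, deviation payoff €0 → loss €2049.
€39872: truthful payoff €880, deviation payoff €0 → loss €880.
€44720: outcomes coincide → loss €0.
Total loss = €1374 + €2049 + €880 = €4303.

€4303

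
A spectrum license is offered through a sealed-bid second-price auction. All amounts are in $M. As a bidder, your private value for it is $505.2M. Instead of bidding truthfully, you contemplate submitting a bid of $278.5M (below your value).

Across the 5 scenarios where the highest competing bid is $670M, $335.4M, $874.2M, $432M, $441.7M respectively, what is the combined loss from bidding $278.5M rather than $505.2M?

The deviation costs you only when the competing bid falls strictly between $278.5M and $505.2M; elsewhere both bids give the same outcome.
$670M: outcomes coincide → loss $0M.
$335.4M: truthful payoff $169.8M, deviation payoff $0M → loss $169.8M.
$874.2M: outcomes coincide → loss $0M.
$432M: truthful payoff $73.2M, deviation payoff $0M → loss $73.2M.
$441.7M: truthful payoff $63.5M, deviation payoff $0M → loss $63.5M.
Total loss = $169.8M + $73.2M + $63.5M = $306.5M.

$306.5M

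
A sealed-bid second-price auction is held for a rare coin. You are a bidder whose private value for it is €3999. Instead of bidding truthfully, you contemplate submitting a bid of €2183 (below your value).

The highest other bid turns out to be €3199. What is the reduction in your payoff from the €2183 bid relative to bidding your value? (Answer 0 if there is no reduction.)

€800

Bidding your value €3999: you win (since €3999 > €3199) and pay €3199. Payoff €800.
Bidding €2183: you lose. Payoff €0.
The competing bid €3199 lies between your shaded bid and your value, so underbidding forfeits an item you could have won at a profitable price.
Loss from deviating = €800 − (€0) = €800.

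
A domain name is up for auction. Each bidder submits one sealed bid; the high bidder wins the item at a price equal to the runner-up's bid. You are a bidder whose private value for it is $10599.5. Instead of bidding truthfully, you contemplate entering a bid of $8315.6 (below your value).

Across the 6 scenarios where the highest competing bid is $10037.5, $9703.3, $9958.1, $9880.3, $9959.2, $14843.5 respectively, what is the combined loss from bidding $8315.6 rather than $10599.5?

The deviation costs you only when the competing bid falls strictly between $8315.6 and $10599.5; elsewhere both bids give the same outcome.
$10037.5: truthful payoff $562, deviation payoff $0 → loss $562.
$9703.3: truthful payoff $896.2, deviation payoff $0 → loss $896.2.
$9958.1: truthful payoff $641.4, deviation payoff $0 → loss $641.4.
$9880.3: truthful payoff $719.2, deviation payoff $0 → loss $719.2.
$9959.2: truthful payoff $640.3, deviation payoff $0 → loss $640.3.
$14843.5: outcomes coincide → loss $0.
Total loss = $562 + $896.2 + $641.4 + $719.2 + $640.3 = $3459.1.

$3459.1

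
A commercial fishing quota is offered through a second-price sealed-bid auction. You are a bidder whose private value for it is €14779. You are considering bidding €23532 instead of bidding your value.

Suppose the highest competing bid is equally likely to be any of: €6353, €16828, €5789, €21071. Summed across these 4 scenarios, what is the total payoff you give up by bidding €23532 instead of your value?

€8341

The deviation costs you only when the competing bid falls strictly between €14779 and €23532; elsewhere both bids give the same outcome.
€6353: outcomes coincide → loss €0.
€16828: truthful payoff €0, deviation payoff −€2049 → loss €2049.
€5789: outcomes coincide → loss €0.
€21071: truthful payoff €0, deviation payoff −€6292 → loss €6292.
Total loss = €2049 + €6292 = €8341.
Because the price is fixed by the runner-up's bid, deviating from your value can only change a good outcome into a bad one — never the reverse.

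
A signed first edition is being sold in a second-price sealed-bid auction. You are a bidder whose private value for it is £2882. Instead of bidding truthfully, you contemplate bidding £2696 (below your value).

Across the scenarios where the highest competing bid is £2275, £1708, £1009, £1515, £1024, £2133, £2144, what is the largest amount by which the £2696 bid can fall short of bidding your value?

£0

£2275: same outcome either way → loss £0.
£1708: same outcome either way → loss £0.
£1009: same outcome either way → loss £0.
£1515: same outcome either way → loss £0.
£1024: same outcome either way → loss £0.
£2133: same outcome either way → loss £0.
£2144: same outcome either way → loss £0.
Maximum loss: £0.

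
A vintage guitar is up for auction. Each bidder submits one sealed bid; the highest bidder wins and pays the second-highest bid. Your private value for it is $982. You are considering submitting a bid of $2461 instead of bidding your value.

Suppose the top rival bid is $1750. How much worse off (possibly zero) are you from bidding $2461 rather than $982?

$768

Bidding your value $982: you lose (since $982 < $1750). Payoff $0.
Bidding $2461: you win and pay $1750. Payoff $982 − $1750 = −$768.
The competing bid $1750 lies between your value and your inflated bid, so overbidding wins an item priced above your value.
Loss from deviating = $0 − (−$768) = $768.
Because the price is fixed by the runner-up's bid, deviating from your value can only change a good outcome into a bad one — never the reverse.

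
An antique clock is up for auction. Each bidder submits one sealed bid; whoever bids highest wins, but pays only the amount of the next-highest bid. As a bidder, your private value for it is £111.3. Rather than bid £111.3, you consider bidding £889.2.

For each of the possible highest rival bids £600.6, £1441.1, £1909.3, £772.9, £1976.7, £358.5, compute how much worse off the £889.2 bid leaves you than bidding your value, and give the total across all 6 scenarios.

£1398.1

The deviation costs you only when the competing bid falls strictly between £111.3 and £889.2; elsewhere both bids give the same outcome.
£600.6: truthful payoff £0, deviation payoff −£489.3 → loss £489.3.
£1441.1: outcomes coincide → loss £0.
£1909.3: outcomes coincide → loss £0.
£772.9: truthful payoff £0, deviation payoff −£661.6 → loss £661.6.
£1976.7: outcomes coincide → loss £0.
£358.5: truthful payoff £0, deviation payoff −£247.2 → loss £247.2.
Total loss = £489.3 + £661.6 + £247.2 = £1398.1.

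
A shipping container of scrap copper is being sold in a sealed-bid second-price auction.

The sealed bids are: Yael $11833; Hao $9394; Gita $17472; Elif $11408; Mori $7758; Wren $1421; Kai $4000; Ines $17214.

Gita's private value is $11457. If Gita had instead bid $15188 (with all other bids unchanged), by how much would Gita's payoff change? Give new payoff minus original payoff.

The highest bid among the other bidders is $17214; Gita's bid doesn't change that.
Original bid $17472: Gita is highest, pays the top rival bid $17214; payoff $11457 − $17214 = −$5757.
Alternative bid $15188: Gita is not highest (top rival bid is $17214); payoff $0.
Change in payoff = $0 − (−$5757) = $5757.

$5757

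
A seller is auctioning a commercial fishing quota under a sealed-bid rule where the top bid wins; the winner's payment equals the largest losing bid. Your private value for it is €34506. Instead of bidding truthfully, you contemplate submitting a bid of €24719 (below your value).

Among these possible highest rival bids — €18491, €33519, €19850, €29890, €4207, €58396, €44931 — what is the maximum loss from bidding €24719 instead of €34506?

€18491: same outcome either way → loss €0.
€33519: truthful gives €987, deviation gives €0 → loss €987.
€19850: same outcome either way → loss €0.
€29890: truthful gives €4616, deviation gives €0 → loss €4616.
€4207: same outcome either way → loss €0.
€58396: same outcome either way → loss €0.
€44931: same outcome either way → loss €0.
Maximum loss: €4616.

€4616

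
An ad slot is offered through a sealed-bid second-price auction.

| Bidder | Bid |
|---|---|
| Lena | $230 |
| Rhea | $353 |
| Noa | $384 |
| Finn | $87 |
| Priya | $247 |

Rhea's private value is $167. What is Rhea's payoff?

$0

Highest bid: Noa at $384, so Noa wins.
Second-highest bid: Rhea at $353 — that is the price the winner pays.
Rhea did not win, so Rhea pays nothing and receives nothing: payoff $0.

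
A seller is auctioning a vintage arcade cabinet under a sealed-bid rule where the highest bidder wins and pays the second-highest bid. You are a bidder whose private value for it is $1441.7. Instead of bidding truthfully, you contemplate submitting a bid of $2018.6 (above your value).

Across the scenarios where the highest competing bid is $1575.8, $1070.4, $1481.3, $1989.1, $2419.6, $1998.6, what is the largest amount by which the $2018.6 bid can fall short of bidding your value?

$1575.8: truthful gives $0, deviation gives −$134.1 → loss $134.1.
$1070.4: same outcome either way → loss $0.
$1481.3: truthful gives $0, deviation gives −$39.6 → loss $39.6.
$1989.1: truthful gives $0, deviation gives −$547.4 → loss $547.4.
$2419.6: same outcome either way → loss $0.
$1998.6: truthful gives $0, deviation gives −$556.9 → loss $556.9.
Maximum loss: $556.9.

$556.9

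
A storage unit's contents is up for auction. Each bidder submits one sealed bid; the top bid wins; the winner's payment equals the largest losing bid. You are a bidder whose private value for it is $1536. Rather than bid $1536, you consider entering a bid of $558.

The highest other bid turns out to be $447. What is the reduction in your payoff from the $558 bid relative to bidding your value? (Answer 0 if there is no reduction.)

$0

Bidding your value $1536: you win (since $1536 > $447) and pay $447. Payoff $1089.
Bidding $558: you win and pay $447. Payoff $1536 − $447 = $1089.
Difference = $1089 − $1089 = $0; both bids lead to the same outcome because the competing bid is below both your value and your alternative bid.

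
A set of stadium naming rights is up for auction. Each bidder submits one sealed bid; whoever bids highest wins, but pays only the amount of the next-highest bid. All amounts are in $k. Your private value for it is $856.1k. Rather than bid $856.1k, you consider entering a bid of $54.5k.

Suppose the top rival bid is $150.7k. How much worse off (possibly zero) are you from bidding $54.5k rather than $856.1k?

$705.4k

Bidding your value $856.1k: you win (since $856.1k > $150.7k) and pay $150.7k. Payoff $705.4k.
Bidding $54.5k: you lose. Payoff $0k.
The competing bid $150.7k lies between your shaded bid and your value, so underbidding forfeits an item you could have won at a profitable price.
Loss from deviating = $705.4k − ($0k) = $705.4k.
In a second-price auction your bid sets only whether you win, not what you pay, so bidding your true value is weakly dominant.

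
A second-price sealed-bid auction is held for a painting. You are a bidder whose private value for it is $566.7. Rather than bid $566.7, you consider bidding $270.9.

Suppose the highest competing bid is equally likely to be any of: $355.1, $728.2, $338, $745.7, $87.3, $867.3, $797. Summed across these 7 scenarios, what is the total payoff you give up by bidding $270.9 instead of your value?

$440.3

The deviation costs you only when the competing bid falls strictly between $270.9 and $566.7; elsewhere both bids give the same outcome.
$355.1: truthful payoff $211.6, deviation payoff $0 → loss $211.6.
$728.2: outcomes coincide → loss $0.
$338: truthful payoff $228.7, deviation payoff $0 → loss $228.7.
$745.7: outcomes coincide → loss $0.
$87.3: outcomes coincide → loss $0.
$867.3: outcomes coincide → loss $0.
$797: outcomes coincide → loss $0.
Total loss = $211.6 + $228.7 = $440.3.
Because the price is fixed by the runner-up's bid, deviating from your value can only change a good outcome into a bad one — never the reverse.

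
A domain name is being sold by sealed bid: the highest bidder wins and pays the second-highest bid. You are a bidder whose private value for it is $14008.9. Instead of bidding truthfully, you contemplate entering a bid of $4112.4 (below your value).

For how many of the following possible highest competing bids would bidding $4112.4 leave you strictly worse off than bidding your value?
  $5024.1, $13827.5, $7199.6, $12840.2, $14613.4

The deviation hurts exactly when the highest competing bid lies strictly between $4112.4 and $14008.9 — underbidding then forfeits a profitable win.
$5024.1: inside the interval → strictly worse (loss $8984.8).
$13827.5: inside the interval → strictly worse (loss $181.4).
$7199.6: inside the interval → strictly worse (loss $6809.3).
$12840.2: inside the interval → strictly worse (loss $1168.7).
$14613.4: above both → same outcome either way.
Count: 4.

4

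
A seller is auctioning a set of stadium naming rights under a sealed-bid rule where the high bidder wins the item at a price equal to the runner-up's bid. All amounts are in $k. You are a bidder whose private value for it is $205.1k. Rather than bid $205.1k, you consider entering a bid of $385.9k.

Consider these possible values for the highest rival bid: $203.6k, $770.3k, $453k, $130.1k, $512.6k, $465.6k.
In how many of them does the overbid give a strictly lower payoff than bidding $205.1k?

0

The deviation hurts exactly when the highest competing bid lies strictly between $205.1k and $385.9k — overbidding then wins at a price above your value.
$203.6k: below both → same outcome either way.
$770.3k: above both → same outcome either way.
$453k: above both → same outcome either way.
$130.1k: below both → same outcome either way.
$512.6k: above both → same outcome either way.
$465.6k: above both → same outcome either way.
Count: 0.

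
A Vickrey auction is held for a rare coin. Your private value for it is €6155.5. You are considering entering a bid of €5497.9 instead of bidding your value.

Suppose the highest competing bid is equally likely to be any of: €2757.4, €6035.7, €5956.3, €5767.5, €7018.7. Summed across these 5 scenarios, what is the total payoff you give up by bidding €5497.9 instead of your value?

€707

The deviation costs you only when the competing bid falls strictly between €5497.9 and €6155.5; elsewhere both bids give the same outcome.
€2757.4: outcomes coincide → loss €0.
€6035.7: truthful payoff €119.8, deviation payoff €0 → loss €119.8.
€5956.3: truthful payoff €199.2, deviation payoff €0 → loss €199.2.
€5767.5: truthful payoff €388, deviation payoff €0 → loss €388.
€7018.7: outcomes coincide → loss €0.
Total loss = €119.8 + €199.2 + €388 = €707.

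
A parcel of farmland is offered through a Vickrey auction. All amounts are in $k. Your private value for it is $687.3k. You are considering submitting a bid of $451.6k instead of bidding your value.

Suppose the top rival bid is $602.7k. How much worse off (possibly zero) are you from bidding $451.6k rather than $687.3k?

$84.6k

Bidding your value $687.3k: you win (since $687.3k > $602.7k) and pay $602.7k. Payoff $84.6k.
Bidding $451.6k: you lose. Payoff $0k.
The competing bid $602.7k lies between your shaded bid and your value, so underbidding forfeits an item you could have won at a profitable price.
Loss from deviating = $84.6k − ($0k) = $84.6k.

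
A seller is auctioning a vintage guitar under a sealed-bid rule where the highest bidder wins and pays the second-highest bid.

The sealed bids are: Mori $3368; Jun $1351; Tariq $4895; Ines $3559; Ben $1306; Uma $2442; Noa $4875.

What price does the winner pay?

Highest bid: Tariq at $4895, so Tariq wins.
Second-highest bid: Noa at $4875 — that is the price the winner pays.

$4875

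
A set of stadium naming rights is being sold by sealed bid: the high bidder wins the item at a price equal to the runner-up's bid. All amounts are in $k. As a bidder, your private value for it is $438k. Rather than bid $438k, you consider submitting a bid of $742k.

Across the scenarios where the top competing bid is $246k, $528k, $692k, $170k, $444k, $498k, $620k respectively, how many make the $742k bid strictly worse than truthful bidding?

The deviation hurts exactly when the highest competing bid lies strictly between $438k and $742k — overbidding then wins at a price above your value.
$246k: below both → same outcome either way.
$528k: inside the interval → strictly worse (loss $90k).
$692k: inside the interval → strictly worse (loss $254k).
$170k: below both → same outcome either way.
$444k: inside the interval → strictly worse (loss $6k).
$498k: inside the interval → strictly worse (loss $60k).
$620k: inside the interval → strictly worse (loss $182k).
Count: 5.

5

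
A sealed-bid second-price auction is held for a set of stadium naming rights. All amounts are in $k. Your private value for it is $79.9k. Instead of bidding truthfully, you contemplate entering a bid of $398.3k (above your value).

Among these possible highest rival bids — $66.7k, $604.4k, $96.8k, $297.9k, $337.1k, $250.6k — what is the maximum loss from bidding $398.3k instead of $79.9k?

$257.2k

$66.7k: same outcome either way → loss $0k.
$604.4k: same outcome either way → loss $0k.
$96.8k: truthful gives $0k, deviation gives −$16.9k → loss $16.9k.
$297.9k: truthful gives $0k, deviation gives −$218k → loss $218k.
$337.1k: truthful gives $0k, deviation gives −$257.2k → loss $257.2k.
$250.6k: truthful gives $0k, deviation gives −$170.7k → loss $170.7k.
Maximum loss: $257.2k.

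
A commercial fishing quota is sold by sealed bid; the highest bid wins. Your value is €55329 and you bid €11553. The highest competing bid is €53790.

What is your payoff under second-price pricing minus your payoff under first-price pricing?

€0

Your bid €11553 is below €53790, so you lose under either rule.
Payoff is €0 in both cases; difference = €0.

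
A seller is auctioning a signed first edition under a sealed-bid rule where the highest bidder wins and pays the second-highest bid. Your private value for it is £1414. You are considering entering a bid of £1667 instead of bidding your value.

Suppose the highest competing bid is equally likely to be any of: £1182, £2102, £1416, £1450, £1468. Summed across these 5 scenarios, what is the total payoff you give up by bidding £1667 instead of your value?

The deviation costs you only when the competing bid falls strictly between £1414 and £1667; elsewhere both bids give the same outcome.
£1182: outcomes coincide → loss £0.
£2102: outcomes coincide → loss £0.
£1416: truthful payoff £0, deviation payoff −£2 → loss £2.
£1450: truthful payoff £0, deviation payoff −£36 → loss £36.
£1468: truthful payoff £0, deviation payoff −£54 → loss £54.
Total loss = £2 + £36 + £54 = £92.
Because the price is fixed by the runner-up's bid, deviating from your value can only change a good outcome into a bad one — never the reverse.

£92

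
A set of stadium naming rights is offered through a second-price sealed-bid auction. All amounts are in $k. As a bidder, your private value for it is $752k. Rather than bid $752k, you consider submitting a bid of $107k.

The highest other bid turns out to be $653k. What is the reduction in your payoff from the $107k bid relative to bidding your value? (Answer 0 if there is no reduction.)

$99k

Bidding your value $752k: you win (since $752k > $653k) and pay $653k. Payoff $99k.
Bidding $107k: you lose. Payoff $0k.
The competing bid $653k lies between your shaded bid and your value, so underbidding forfeits an item you could have won at a profitable price.
Loss from deviating = $99k − ($0k) = $99k.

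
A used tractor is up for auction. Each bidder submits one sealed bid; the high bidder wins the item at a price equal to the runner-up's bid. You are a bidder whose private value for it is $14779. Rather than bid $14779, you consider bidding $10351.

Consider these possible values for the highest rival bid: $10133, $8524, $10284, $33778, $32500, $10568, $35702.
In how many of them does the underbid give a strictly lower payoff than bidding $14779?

1

The deviation hurts exactly when the highest competing bid lies strictly between $10351 and $14779 — underbidding then forfeits a profitable win.
$10133: below both → same outcome either way.
$8524: below both → same outcome either way.
$10284: below both → same outcome either way.
$33778: above both → same outcome either way.
$32500: above both → same outcome either way.
$10568: inside the interval → strictly worse (loss $4211).
$35702: above both → same outcome either way.
Count: 1.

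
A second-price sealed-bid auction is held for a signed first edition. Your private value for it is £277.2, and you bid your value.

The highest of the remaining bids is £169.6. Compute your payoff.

£107.6

Your bid £277.2 exceeds the highest competing bid £169.6, so you win.
In a second-price auction the winner pays the second-highest bid, £169.6.
Payoff = value − price = £277.2 − £169.6 = £107.6.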